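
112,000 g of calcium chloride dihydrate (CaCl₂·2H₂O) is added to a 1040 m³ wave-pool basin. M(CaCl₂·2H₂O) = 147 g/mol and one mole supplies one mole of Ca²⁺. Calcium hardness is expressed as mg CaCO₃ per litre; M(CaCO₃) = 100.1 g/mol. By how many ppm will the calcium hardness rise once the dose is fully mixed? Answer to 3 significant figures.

Volume: 1040 m³ = 1,040,000 L.
Moles of Ca²⁺: 112,000 g ÷ 147 g/mol = 761.9 mol.
As CaCO₃: 761.9 mol × 100.1 g/mol = 76,270 g.
Rise: 76,270 g / 1,040,000 L × 1000 = 73.33 mg/L.

73.3 ppm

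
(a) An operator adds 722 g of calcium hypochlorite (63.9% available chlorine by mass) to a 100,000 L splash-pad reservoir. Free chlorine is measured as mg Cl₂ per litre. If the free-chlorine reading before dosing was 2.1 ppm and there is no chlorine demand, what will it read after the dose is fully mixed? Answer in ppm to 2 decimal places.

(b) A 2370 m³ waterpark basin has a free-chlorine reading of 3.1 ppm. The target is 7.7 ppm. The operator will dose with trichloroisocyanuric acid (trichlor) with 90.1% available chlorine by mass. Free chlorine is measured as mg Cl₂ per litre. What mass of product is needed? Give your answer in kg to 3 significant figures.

(a) 6.71 ppm; (b) 12.1 kg

(a) Available chlorine delivered: 722 g × 0.639 = 461.4 g as Cl₂.
(a) Concentration rise: 461.4 g / 100,000 L = 4.614 mg/L = 4.61 ppm.
(a) Final FC: 2.1 + 4.61 = 6.71 ppm.

(b) Volume: 2370 m³ = 2,370,000 L.
(b) Chlorine deficit: 7.7 − 3.1 = 4.6 ppm = 4.6 mg/L as Cl₂.
(b) Cl₂ equivalent needed: 4.6 mg/L × 2,370,000 L = 10,900,000 mg = 10,900 g.
(b) Product at 90.1% available chlorine: 10,900 / 0.901 = 12,100 g.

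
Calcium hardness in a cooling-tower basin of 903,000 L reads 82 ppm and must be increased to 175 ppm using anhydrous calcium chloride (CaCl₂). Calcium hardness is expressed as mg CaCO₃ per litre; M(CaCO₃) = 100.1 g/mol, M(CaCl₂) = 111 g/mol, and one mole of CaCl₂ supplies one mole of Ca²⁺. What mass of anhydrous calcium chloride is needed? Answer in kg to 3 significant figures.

Hardness to add: (175 − 82) = 93 mg/L as CaCO₃ × 903,000 L = 83,980 g as CaCO₃.
Moles of Ca²⁺ (1 mol Ca²⁺ ≡ 1 mol CaCO₃): 83,980 / 100.1 g/mol = 839 mol.
Mass of CaCl₂: 839 × 111 = 93,120 g.

93.1 kg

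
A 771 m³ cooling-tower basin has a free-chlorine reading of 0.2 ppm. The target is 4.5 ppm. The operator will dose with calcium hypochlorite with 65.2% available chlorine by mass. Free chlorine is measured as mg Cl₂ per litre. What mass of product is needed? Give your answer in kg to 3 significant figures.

Volume: 771 m³ = 771,000 L.
Chlorine deficit: 4.5 − 0.2 = 4.3 ppm = 4.3 mg/L as Cl₂.
Cl₂ equivalent needed: 4.3 mg/L × 771,000 L = 3,315,000 mg = 3315 g.
Product at 65.2% available chlorine: 3315 / 0.652 = 5085 g.

5.08 kg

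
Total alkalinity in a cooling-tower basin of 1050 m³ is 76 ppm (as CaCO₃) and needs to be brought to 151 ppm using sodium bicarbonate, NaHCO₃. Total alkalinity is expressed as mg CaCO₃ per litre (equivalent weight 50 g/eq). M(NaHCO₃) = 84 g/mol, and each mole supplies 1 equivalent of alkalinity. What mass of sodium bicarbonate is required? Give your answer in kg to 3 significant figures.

Volume: 1050 m³ = 1,050,000 L.
Alkalinity to add: (151 − 76) = 75 mg/L as CaCO₃ × 1,050,000 L = 78,750 g as CaCO₃.
Equivalents: 78,750 g ÷ 50 g/eq = 1575 eq.
NaHCO₃ supplies 1 eq per mole → 1575 mol.
Mass: 1575 mol × 84 g/mol = 132,300 g.

132 kg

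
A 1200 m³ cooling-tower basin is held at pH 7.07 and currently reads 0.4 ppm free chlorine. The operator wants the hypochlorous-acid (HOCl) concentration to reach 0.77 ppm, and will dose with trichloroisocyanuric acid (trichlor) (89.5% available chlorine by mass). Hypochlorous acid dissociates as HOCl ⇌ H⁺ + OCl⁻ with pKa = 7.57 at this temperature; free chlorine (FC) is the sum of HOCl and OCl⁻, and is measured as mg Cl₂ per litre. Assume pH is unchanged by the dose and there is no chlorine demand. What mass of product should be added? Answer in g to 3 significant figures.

Volume: 1200 m³ = 1,200,000 L.
[OCl⁻]/[HOCl] = 10^(pH − pKa) = 10^(7.07 − 7.57) = 0.3162; fraction as HOCl = 1/(1 + 0.3162) = 0.7597.
Free chlorine required for 0.77 ppm HOCl: 0.77 / 0.7597 = 1.013 ppm.
FC to add: 1.013 − 0.4 = 0.6135 mg/L as Cl₂.
Cl₂ equivalent: 0.6135 mg/L × 1,200,000 L = 736.2 g.
Product at 89.5% available Cl: 736.2 / 0.895 = 822.6 g.

823 g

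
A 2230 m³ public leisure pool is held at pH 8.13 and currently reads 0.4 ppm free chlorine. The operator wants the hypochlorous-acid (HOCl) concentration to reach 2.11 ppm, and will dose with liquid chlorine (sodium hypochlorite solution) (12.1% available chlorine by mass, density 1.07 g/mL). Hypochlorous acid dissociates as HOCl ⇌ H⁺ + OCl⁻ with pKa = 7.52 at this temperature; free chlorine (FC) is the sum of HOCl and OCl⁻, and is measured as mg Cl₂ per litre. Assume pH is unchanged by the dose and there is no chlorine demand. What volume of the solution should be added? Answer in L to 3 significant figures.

178 L

Volume: 2230 m³ = 2,230,000 L.
[OCl⁻]/[HOCl] = 10^(pH − pKa) = 10^(8.13 − 7.52) = 4.074; fraction as HOCl = 1/(1 + 4.074) = 0.1971.
Free chlorine required for 2.11 ppm HOCl: 2.11 / 0.1971 = 10.71 ppm.
FC to add: 10.71 − 0.4 = 10.31 mg/L as Cl₂.
Cl₂ equivalent: 10.31 mg/L × 2,230,000 L = 22,980 g.
Product at 12.1% available Cl: 22,980 / 0.121 = 189,900 g.
Volume: 189,900 g ÷ 1.07 g/mL = 177,500 mL.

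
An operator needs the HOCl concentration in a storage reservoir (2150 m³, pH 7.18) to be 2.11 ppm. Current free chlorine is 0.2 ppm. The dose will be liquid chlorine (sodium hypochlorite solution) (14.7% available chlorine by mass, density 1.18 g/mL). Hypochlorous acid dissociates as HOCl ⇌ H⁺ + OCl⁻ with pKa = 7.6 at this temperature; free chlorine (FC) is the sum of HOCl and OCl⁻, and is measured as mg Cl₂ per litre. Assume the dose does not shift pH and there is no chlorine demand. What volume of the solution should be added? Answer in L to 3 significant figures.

Volume: 2150 m³ = 2,150,000 L.
[OCl⁻]/[HOCl] = 10^(pH − pKa) = 10^(7.18 − 7.6) = 0.3802; fraction as HOCl = 1/(1 + 0.3802) = 0.7245.
Free chlorine required for 2.11 ppm HOCl: 2.11 / 0.7245 = 2.912 ppm.
FC to add: 2.912 − 0.2 = 2.712 mg/L as Cl₂.
Cl₂ equivalent: 2.712 mg/L × 2,150,000 L = 5831 g.
Product at 14.7% available Cl: 5831 / 0.147 = 39,670 g.
Volume: 39,670 g ÷ 1.18 g/mL = 33,620 mL.

33.6 L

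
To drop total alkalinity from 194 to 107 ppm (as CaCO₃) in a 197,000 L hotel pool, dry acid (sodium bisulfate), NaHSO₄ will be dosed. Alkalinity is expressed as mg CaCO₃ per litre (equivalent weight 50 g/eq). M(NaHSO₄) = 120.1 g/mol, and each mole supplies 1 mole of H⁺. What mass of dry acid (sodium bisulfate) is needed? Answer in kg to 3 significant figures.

Alkalinity to neutralize: (194 − 107) = 87 mg/L as CaCO₃ × 197,000 L = 17,140 g as CaCO₃.
Equivalents of H⁺ required: 17,140 ÷ 50 g/eq = 342.8 eq = 342.8 mol NaHSO₄.
Mass of NaHSO₄: 342.8 × 120.1 = 41,170 g.

41.2 kg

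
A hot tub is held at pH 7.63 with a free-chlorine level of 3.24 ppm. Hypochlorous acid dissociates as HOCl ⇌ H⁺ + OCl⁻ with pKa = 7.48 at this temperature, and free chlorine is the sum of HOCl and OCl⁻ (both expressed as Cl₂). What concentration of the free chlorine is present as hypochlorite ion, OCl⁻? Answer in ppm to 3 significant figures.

[OCl⁻]/[HOCl] = 10^(pH − pKa) = 10^(7.63 − 7.48) = 10^0.15 = 1.413.
Fraction as HOCl = 1 / (1 + 1.413) = 0.4145.
OCl⁻ = (1 − 0.4145) × 3.24 ppm = 1.897 ppm.

1.90 ppm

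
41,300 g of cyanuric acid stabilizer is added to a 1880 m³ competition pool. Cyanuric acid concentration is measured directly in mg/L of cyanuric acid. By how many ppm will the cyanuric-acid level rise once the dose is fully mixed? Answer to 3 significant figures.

22.0 ppm

Volume: 1880 m³ = 1,880,000 L.
Rise: 41,300 g / 1,880,000 L × 1000 = 21.97 mg/L.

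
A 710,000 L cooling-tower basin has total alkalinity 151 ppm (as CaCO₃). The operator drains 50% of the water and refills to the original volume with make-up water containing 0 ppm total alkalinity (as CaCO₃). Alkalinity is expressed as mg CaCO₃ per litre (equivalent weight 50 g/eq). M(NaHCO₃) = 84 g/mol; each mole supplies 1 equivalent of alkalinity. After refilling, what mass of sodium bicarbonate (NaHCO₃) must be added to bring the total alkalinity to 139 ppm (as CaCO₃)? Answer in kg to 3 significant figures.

After draining 50% and refilling: 151 × 0.50 + 0 × 0.50 = 75.5 ppm.
Deficit to target: 139 − 75.5 = 63.5 mg/L.
As CaCO₃: 63.5 mg/L × 710,000 L = 45,080 g; ÷ 50 g/eq ÷ 1 = 901.7 mol NaHCO₃.
Mass: 901.7 × 84 = 75,740 g.

75.7 kg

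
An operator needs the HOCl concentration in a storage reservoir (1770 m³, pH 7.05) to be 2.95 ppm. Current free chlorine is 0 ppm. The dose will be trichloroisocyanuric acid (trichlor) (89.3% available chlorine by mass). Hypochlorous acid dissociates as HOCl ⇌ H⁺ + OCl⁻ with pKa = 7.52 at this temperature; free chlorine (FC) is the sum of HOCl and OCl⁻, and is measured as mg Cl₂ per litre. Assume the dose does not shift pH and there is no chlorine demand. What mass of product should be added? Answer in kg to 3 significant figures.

Volume: 1770 m³ = 1,770,000 L.
[OCl⁻]/[HOCl] = 10^(pH − pKa) = 10^(7.05 − 7.52) = 0.3388; fraction as HOCl = 1/(1 + 0.3388) = 0.7469.
Free chlorine required for 2.95 ppm HOCl: 2.95 / 0.7469 = 3.95 ppm.
FC to add: 3.95 − 0 = 3.95 mg/L as Cl₂.
Cl₂ equivalent: 3.95 mg/L × 1,770,000 L = 6991 g.
Product at 89.3% available Cl: 6991 / 0.893 = 7828 g.

7.83 kg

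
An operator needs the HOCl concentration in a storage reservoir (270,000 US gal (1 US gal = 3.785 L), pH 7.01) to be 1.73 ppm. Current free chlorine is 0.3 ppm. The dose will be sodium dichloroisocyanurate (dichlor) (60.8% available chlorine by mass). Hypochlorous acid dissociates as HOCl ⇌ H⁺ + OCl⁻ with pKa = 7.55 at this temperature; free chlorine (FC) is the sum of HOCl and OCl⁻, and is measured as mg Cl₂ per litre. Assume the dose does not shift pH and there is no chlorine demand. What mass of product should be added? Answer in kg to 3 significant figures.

Volume: 270,000 US gal × 3.785 L/gal = 1,021,950 L.
[OCl⁻]/[HOCl] = 10^(pH − pKa) = 10^(7.01 − 7.55) = 0.2884; fraction as HOCl = 1/(1 + 0.2884) = 0.7762.
Free chlorine required for 1.73 ppm HOCl: 1.73 / 0.7762 = 2.229 ppm.
FC to add: 2.229 − 0.3 = 1.929 mg/L as Cl₂.
Cl₂ equivalent: 1.929 mg/L × 1,021,950 L = 1971 g.
Product at 60.8% available Cl: 1971 / 0.608 = 3242 g.

3.24 kg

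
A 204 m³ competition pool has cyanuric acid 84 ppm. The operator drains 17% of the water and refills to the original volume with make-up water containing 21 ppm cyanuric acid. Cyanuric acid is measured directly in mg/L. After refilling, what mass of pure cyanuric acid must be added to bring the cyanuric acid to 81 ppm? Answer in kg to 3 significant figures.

1.57 kg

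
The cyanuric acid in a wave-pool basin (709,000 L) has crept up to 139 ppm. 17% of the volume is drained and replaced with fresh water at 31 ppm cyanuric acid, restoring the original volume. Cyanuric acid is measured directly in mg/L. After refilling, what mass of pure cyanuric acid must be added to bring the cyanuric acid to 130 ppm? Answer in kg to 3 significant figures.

6.64 kg

After draining 17% and refilling: 139 × 0.83 + 31 × 0.17 = 120.64 ppm.
Deficit to target: 130 − 120.64 = 9.36 mg/L.
Mass: 9.36 mg/L × 709,000 L = 6636 g cyanuric acid.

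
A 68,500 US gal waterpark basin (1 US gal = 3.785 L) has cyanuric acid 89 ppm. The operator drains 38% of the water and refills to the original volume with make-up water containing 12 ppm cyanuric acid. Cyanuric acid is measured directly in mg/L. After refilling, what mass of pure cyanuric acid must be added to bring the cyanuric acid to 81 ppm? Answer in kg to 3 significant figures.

5.51 kg

Volume: 68,500 US gal × 3.785 L/gal = 259,272 L.
After draining 38% and refilling: 89 × 0.62 + 12 × 0.38 = 59.74 ppm.
Deficit to target: 81 − 59.74 = 21.26 mg/L.
Mass: 21.26 mg/L × 259,272 L = 5512 g cyanuric acid.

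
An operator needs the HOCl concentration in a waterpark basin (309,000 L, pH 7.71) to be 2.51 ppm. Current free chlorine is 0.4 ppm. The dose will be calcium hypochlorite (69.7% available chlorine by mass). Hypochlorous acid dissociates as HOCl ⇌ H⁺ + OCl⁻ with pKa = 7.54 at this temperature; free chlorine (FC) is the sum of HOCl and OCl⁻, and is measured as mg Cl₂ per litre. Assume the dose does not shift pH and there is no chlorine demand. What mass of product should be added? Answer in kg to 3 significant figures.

2.58 kg

[OCl⁻]/[HOCl] = 10^(pH − pKa) = 10^(7.71 − 7.54) = 1.479; fraction as HOCl = 1/(1 + 1.479) = 0.4034.
Free chlorine required for 2.51 ppm HOCl: 2.51 / 0.4034 = 6.223 ppm.
FC to add: 6.223 − 0.4 = 5.823 mg/L as Cl₂.
Cl₂ equivalent: 5.823 mg/L × 309,000 L = 1799 g.
Product at 69.7% available Cl: 1799 / 0.697 = 2581 g.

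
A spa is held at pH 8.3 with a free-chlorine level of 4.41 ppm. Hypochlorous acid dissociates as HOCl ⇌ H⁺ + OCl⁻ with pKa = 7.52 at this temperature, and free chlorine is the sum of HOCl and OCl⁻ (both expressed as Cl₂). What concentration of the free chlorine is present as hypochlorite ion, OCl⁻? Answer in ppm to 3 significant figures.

3.78 ppm

[OCl⁻]/[HOCl] = 10^(pH − pKa) = 10^(8.3 − 7.52) = 10^0.78 = 6.026.
Fraction as HOCl = 1 / (1 + 6.026) = 0.1423.
OCl⁻ = (1 − 0.1423) × 4.41 ppm = 3.782 ppm.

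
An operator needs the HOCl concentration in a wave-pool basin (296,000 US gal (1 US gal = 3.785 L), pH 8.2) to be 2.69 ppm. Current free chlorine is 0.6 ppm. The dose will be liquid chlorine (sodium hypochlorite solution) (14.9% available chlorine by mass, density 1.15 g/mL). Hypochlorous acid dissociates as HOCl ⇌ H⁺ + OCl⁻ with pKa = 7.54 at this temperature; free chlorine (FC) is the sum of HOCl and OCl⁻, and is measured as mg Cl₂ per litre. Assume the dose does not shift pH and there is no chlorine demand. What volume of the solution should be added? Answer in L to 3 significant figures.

Volume: 296,000 US gal × 3.785 L/gal = 1,120,360 L.
[OCl⁻]/[HOCl] = 10^(pH − pKa) = 10^(8.2 − 7.54) = 4.571; fraction as HOCl = 1/(1 + 4.571) = 0.1795.
Free chlorine required for 2.69 ppm HOCl: 2.69 / 0.1795 = 14.99 ppm.
FC to add: 14.99 − 0.6 = 14.39 mg/L as Cl₂.
Cl₂ equivalent: 14.39 mg/L × 1,120,360 L = 16,120 g.
Product at 14.9% available Cl: 16,120 / 0.149 = 108,200 g.
Volume: 108,200 g ÷ 1.15 g/mL = 94,060 mL.

94.1 L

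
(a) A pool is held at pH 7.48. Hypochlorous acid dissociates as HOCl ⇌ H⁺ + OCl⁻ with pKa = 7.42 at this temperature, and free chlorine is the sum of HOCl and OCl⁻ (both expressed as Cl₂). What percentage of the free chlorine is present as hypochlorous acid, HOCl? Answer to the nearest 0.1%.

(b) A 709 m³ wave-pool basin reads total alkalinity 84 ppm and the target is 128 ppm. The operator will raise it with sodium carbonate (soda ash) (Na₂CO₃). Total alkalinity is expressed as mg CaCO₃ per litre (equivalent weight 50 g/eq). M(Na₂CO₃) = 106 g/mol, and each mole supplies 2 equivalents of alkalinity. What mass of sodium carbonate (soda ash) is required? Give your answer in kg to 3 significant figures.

(a) [OCl⁻]/[HOCl] = 10^(pH − pKa) = 10^(7.48 − 7.42) = 10^0.06 = 1.148.
(a) Fraction as HOCl = 1 / (1 + 1.148) = 0.4655.

(b) Volume: 709 m³ = 709,000 L.
(b) Alkalinity to add: (128 − 84) = 44 mg/L as CaCO₃ × 709,000 L = 31,200 g as CaCO₃.
(b) Equivalents: 31,200 g ÷ 50 g/eq = 623.9 eq.
(b) Each mole of Na₂CO₃ supplies 2 eq, so 623.9 / 2 = 312 mol.
(b) Mass: 312 mol × 106 g/mol = 33,070 g.

(a) 46.6%; (b) 33.1 kg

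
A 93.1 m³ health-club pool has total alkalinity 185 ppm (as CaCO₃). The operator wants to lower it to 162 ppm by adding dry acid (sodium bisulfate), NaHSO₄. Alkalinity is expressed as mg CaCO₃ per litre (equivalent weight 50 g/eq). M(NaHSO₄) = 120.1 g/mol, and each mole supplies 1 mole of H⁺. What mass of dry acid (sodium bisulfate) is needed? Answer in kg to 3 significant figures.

Volume: 93.1 m³ = 93,100 L.
Alkalinity to neutralize: (185 − 162) = 23 mg/L as CaCO₃ × 93,100 L = 2141 g as CaCO₃.
Equivalents of H⁺ required: 2141 ÷ 50 g/eq = 42.83 eq = 42.83 mol NaHSO₄.
Mass of NaHSO₄: 42.83 × 120.1 = 5143 g.

5.14 kg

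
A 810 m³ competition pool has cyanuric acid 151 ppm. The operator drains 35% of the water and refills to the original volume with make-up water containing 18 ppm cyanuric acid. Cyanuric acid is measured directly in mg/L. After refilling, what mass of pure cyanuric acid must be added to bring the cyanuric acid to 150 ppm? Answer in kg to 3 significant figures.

Volume: 810 m³ = 810,000 L.
After draining 35% and refilling: 151 × 0.65 + 18 × 0.35 = 104.45 ppm.
Deficit to target: 150 − 104.45 = 45.55 mg/L.
Mass: 45.55 mg/L × 810,000 L = 36,900 g cyanuric acid.

36.9 kg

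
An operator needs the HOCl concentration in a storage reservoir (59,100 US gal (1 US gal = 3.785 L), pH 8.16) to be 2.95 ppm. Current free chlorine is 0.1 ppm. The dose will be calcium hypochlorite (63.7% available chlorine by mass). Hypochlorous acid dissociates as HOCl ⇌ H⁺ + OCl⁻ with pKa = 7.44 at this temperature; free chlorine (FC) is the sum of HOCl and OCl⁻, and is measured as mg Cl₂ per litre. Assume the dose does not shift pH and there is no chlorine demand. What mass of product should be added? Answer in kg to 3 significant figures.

Volume: 59,100 US gal × 3.785 L/gal = 223,694 L.
[OCl⁻]/[HOCl] = 10^(pH − pKa) = 10^(8.16 − 7.44) = 5.248; fraction as HOCl = 1/(1 + 5.248) = 0.16.
Free chlorine required for 2.95 ppm HOCl: 2.95 / 0.16 = 18.43 ppm.
FC to add: 18.43 − 0.1 = 18.33 mg/L as Cl₂.
Cl₂ equivalent: 18.33 mg/L × 223,694 L = 4101 g.
Product at 63.7% available Cl: 4101 / 0.637 = 6438 g.

6.44 kg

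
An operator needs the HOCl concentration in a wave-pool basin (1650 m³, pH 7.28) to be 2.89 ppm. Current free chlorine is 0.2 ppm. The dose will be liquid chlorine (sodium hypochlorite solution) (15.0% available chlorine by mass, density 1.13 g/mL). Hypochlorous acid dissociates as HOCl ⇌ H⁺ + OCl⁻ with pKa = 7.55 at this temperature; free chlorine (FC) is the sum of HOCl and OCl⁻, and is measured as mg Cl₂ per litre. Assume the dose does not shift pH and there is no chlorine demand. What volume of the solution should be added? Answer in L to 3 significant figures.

Volume: 1650 m³ = 1,650,000 L.
[OCl⁻]/[HOCl] = 10^(pH − pKa) = 10^(7.28 − 7.55) = 0.537; fraction as HOCl = 1/(1 + 0.537) = 0.6506.
Free chlorine required for 2.89 ppm HOCl: 2.89 / 0.6506 = 4.442 ppm.
FC to add: 4.442 − 0.2 = 4.242 mg/L as Cl₂.
Cl₂ equivalent: 4.242 mg/L × 1,650,000 L = 6999 g.
Product at 15.0% available Cl: 6999 / 0.15 = 46,660 g.
Volume: 46,660 g ÷ 1.13 g/mL = 41,290 mL.

41.3 L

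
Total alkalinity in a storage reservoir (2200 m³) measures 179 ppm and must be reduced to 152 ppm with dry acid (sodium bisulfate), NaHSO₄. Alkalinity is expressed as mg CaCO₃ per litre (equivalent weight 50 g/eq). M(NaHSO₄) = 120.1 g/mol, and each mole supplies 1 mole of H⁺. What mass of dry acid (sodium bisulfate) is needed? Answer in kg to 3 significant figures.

Volume: 2200 m³ = 2,200,000 L.
Alkalinity to neutralize: (179 − 152) = 27 mg/L as CaCO₃ × 2,200,000 L = 59,400 g as CaCO₃.
Equivalents of H⁺ required: 59,400 ÷ 50 g/eq = 1188 eq = 1188 mol NaHSO₄.
Mass of NaHSO₄: 1188 × 120.1 = 142,700 g.

143 kg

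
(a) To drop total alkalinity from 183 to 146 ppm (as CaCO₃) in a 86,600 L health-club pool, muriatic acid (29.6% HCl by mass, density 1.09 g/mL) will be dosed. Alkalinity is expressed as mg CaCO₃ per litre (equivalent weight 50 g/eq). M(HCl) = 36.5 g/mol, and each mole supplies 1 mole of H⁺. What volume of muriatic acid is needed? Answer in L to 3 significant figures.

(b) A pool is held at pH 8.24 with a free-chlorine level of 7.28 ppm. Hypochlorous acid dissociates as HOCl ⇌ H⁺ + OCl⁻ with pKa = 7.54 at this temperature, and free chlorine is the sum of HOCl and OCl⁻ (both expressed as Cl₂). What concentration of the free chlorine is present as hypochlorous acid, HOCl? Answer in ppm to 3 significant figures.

(a) 7.25 L; (b) 1.21 ppm

(a) Alkalinity to neutralize: (183 − 146) = 37 mg/L as CaCO₃ × 86,600 L = 3204 g as CaCO₃.
(a) Equivalents of H⁺ required: 3204 ÷ 50 g/eq = 64.08 eq = 64.08 mol HCl.
(a) Mass of HCl: 64.08 × 36.5 = 2339 g.
(a) Mass of 29.6% solution: 2339 / 0.296 = 7902 g.
(a) Volume: 7902 g ÷ 1.09 g/mL = 7250 mL.

(b) [OCl⁻]/[HOCl] = 10^(pH − pKa) = 10^(8.24 − 7.54) = 10^0.70 = 5.012.
(b) Fraction as HOCl = 1 / (1 + 5.012) = 0.1663.
(b) HOCl = 0.1663 × 7.28 ppm = 1.211 ppm.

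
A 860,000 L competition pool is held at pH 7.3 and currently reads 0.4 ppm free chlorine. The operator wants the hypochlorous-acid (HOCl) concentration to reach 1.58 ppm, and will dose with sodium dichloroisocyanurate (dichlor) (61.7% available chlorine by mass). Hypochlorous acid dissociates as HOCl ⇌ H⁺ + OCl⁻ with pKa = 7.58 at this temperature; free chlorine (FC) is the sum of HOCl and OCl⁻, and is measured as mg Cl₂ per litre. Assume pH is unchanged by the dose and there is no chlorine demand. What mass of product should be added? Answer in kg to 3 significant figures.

2.80 kg

[OCl⁻]/[HOCl] = 10^(pH − pKa) = 10^(7.3 − 7.58) = 0.5248; fraction as HOCl = 1/(1 + 0.5248) = 0.6558.
Free chlorine required for 1.58 ppm HOCl: 1.58 / 0.6558 = 2.409 ppm.
FC to add: 2.409 − 0.4 = 2.009 mg/L as Cl₂.
Cl₂ equivalent: 2.009 mg/L × 860,000 L = 1728 g.
Product at 61.7% available Cl: 1728 / 0.617 = 2800 g.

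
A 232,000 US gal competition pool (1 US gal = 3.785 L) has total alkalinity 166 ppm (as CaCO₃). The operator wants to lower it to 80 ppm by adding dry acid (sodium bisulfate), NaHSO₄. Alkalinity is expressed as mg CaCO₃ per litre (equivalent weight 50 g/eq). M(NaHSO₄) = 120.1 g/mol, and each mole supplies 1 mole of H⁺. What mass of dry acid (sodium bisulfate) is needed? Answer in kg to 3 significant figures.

181 kg

Volume: 232,000 US gal × 3.785 L/gal = 878,120 L.
Alkalinity to neutralize: (166 − 80) = 86 mg/L as CaCO₃ × 878,120 L = 75,520 g as CaCO₃.
Equivalents of H⁺ required: 75,520 ÷ 50 g/eq = 1510 eq = 1510 mol NaHSO₄.
Mass of NaHSO₄: 1510 × 120.1 = 181,400 g.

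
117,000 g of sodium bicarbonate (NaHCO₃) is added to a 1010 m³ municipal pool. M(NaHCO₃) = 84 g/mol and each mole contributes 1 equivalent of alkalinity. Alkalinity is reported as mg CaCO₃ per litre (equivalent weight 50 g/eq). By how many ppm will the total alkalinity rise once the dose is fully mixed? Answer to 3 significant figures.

Volume: 1010 m³ = 1,010,000 L.
Moles of NaHCO₃: 117,000 g ÷ 84 g/mol = 1393 mol → 1393 eq of alkalinity.
As CaCO₃: 1393 eq × 50 g/eq = 69,640 g.
Rise: 69,640 g / 1,010,000 L × 1000 = 68.95 mg/L.

69.0 ppm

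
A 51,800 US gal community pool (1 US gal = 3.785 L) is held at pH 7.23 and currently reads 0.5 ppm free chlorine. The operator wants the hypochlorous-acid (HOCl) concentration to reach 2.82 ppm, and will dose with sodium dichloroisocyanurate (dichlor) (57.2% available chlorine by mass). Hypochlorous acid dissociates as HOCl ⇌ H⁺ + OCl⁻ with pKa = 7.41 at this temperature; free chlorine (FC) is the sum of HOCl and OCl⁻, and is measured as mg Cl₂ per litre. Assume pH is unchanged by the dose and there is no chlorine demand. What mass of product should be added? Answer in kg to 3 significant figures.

1.43 kg

Volume: 51,800 US gal × 3.785 L/gal = 196,063 L.
[OCl⁻]/[HOCl] = 10^(pH − pKa) = 10^(7.23 − 7.41) = 0.6607; fraction as HOCl = 1/(1 + 0.6607) = 0.6022.
Free chlorine required for 2.82 ppm HOCl: 2.82 / 0.6022 = 4.683 ppm.
FC to add: 4.683 − 0.5 = 4.183 mg/L as Cl₂.
Cl₂ equivalent: 4.183 mg/L × 196,063 L = 820.2 g.
Product at 57.2% available Cl: 820.2 / 0.572 = 1434 g.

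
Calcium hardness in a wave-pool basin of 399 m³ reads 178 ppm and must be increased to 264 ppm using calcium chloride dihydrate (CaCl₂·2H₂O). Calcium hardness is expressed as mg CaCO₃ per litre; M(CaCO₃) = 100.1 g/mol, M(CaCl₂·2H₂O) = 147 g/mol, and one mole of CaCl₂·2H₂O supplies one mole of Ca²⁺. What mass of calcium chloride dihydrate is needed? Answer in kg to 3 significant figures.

50.4 kg

Volume: 399 m³ = 399,000 L.
Hardness to add: (264 − 178) = 86 mg/L as CaCO₃ × 399,000 L = 34,310 g as CaCO₃.
Moles of Ca²⁺ (1 mol Ca²⁺ ≡ 1 mol CaCO₃): 34,310 / 100.1 g/mol = 342.8 mol.
Mass of CaCl₂·2H₂O: 342.8 × 147 = 50,390 g.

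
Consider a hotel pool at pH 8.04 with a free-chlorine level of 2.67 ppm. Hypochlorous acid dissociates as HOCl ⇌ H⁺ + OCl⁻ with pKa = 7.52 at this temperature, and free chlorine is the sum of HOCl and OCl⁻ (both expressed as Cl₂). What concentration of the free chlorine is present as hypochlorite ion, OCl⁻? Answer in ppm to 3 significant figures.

2.05 ppm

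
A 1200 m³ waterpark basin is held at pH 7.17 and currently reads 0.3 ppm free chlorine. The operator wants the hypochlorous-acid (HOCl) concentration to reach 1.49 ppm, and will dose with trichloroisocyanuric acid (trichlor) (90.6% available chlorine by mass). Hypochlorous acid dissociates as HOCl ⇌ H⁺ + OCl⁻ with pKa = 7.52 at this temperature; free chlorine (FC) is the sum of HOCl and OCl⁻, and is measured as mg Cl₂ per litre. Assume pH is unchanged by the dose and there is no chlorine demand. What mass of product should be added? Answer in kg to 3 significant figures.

2.46 kg

Volume: 1200 m³ = 1,200,000 L.
[OCl⁻]/[HOCl] = 10^(pH − pKa) = 10^(7.17 − 7.52) = 0.4467; fraction as HOCl = 1/(1 + 0.4467) = 0.6912.
Free chlorine required for 1.49 ppm HOCl: 1.49 / 0.6912 = 2.156 ppm.
FC to add: 2.156 − 0.3 = 1.856 mg/L as Cl₂.
Cl₂ equivalent: 1.856 mg/L × 1,200,000 L = 2227 g.
Product at 90.6% available Cl: 2227 / 0.906 = 2458 g.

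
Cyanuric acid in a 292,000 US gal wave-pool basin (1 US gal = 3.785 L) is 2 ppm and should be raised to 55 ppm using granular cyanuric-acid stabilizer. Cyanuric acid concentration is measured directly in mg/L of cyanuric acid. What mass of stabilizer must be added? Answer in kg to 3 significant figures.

Volume: 292,000 US gal × 3.785 L/gal = 1,105,220 L.
CYA to add: (55 − 2) = 53 mg/L × 1,105,220 L = 58,580 g cyanuric acid.

58.6 kg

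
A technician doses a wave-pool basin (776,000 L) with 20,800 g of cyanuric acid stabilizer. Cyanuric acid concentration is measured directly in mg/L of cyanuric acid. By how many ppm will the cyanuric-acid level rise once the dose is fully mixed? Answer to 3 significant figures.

Rise: 20,800 g / 776,000 L × 1000 = 26.8 mg/L.

26.8 ppm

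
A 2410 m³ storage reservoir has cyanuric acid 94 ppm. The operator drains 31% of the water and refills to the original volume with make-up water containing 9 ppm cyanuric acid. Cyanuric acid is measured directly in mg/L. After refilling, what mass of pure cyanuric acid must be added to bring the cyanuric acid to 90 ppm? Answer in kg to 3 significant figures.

Volume: 2410 m³ = 2,410,000 L.
After draining 31% and refilling: 94 × 0.69 + 9 × 0.31 = 67.65 ppm.
Deficit to target: 90 − 67.65 = 22.35 mg/L.
Mass: 22.35 mg/L × 2,410,000 L = 53,860 g cyanuric acid.

53.9 kg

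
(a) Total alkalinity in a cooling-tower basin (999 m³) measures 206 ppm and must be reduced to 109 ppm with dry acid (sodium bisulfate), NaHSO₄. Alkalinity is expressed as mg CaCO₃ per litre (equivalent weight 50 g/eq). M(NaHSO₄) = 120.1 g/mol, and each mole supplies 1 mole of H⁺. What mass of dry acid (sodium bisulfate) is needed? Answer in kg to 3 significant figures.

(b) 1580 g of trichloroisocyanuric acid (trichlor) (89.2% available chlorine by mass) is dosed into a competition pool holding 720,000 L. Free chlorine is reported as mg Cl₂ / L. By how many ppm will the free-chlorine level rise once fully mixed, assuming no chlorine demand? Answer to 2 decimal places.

(a) Volume: 999 m³ = 999,000 L.
(a) Alkalinity to neutralize: (206 − 109) = 97 mg/L as CaCO₃ × 999,000 L = 96,900 g as CaCO₃.
(a) Equivalents of H⁺ required: 96,900 ÷ 50 g/eq = 1938 eq = 1938 mol NaHSO₄.
(a) Mass of NaHSO₄: 1938 × 120.1 = 232,800 g.

(b) Available chlorine delivered: 1580 g × 0.892 = 1409 g as Cl₂.
(b) Concentration rise: 1409 g / 720,000 L = 1.957 mg/L = 1.96 ppm.

(a) 233 kg; (b) 1.96 ppm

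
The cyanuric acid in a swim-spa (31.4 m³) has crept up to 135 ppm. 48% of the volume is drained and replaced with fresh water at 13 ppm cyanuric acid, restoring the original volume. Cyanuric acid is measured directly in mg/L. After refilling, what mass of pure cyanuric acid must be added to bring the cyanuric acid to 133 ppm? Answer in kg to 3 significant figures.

1.78 kg

Volume: 31.4 m³ = 31,400 L.
After draining 48% and refilling: 135 × 0.52 + 13 × 0.48 = 76.44 ppm.
Deficit to target: 133 − 76.44 = 56.56 mg/L.
Mass: 56.56 mg/L × 31,400 L = 1776 g cyanuric acid.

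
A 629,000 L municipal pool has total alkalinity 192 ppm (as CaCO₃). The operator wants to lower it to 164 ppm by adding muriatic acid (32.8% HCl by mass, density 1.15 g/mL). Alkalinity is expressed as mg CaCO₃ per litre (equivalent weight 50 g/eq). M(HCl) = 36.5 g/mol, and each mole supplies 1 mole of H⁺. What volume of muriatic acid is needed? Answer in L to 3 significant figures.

34.1 L

Alkalinity to neutralize: (192 − 164) = 28 mg/L as CaCO₃ × 629,000 L = 17,610 g as CaCO₃.
Equivalents of H⁺ required: 17,610 ÷ 50 g/eq = 352.2 eq = 352.2 mol HCl.
Mass of HCl: 352.2 × 36.5 = 12,860 g.
Mass of 32.8% solution: 12,860 / 0.328 = 39,200 g.
Volume: 39,200 g ÷ 1.15 g/mL = 34,080 mL.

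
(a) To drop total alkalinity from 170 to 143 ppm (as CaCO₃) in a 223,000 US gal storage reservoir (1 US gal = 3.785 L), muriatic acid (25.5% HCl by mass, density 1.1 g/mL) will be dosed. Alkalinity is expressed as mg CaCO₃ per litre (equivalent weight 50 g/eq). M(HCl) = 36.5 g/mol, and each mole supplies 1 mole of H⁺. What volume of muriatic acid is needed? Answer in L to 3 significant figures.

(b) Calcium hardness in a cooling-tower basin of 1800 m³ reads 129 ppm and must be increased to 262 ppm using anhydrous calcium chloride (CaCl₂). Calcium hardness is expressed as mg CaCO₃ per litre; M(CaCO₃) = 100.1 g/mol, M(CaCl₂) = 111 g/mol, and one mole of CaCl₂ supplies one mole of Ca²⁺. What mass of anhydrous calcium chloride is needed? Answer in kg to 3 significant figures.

(a) 59.3 L; (b) 265 kg

(a) Volume: 223,000 US gal × 3.785 L/gal = 844,055 L.
(a) Alkalinity to neutralize: (170 − 143) = 27 mg/L as CaCO₃ × 844,055 L = 22,790 g as CaCO₃.
(a) Equivalents of H⁺ required: 22,790 ÷ 50 g/eq = 455.8 eq = 455.8 mol HCl.
(a) Mass of HCl: 455.8 × 36.5 = 16,640 g.
(a) Mass of 25.5% solution: 16,640 / 0.255 = 65,240 g.
(a) Volume: 65,240 g ÷ 1.1 g/mL = 59,310 mL.

(b) Volume: 1800 m³ = 1,800,000 L.
(b) Hardness to add: (262 − 129) = 133 mg/L as CaCO₃ × 1,800,000 L = 239,400 g as CaCO₃.
(b) Moles of Ca²⁺ (1 mol Ca²⁺ ≡ 1 mol CaCO₃): 239,400 / 100.1 g/mol = 2392 mol.
(b) Mass of CaCl₂: 2392 × 111 = 265,500 g.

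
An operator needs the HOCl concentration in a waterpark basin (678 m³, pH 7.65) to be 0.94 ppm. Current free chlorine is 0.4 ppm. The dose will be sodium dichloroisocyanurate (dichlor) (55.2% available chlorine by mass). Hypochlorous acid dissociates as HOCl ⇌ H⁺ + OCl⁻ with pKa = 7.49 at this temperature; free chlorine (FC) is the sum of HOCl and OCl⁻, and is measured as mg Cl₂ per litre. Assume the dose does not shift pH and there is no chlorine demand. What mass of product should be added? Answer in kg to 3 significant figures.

Volume: 678 m³ = 678,000 L.
[OCl⁻]/[HOCl] = 10^(pH − pKa) = 10^(7.65 − 7.49) = 1.445; fraction as HOCl = 1/(1 + 1.445) = 0.4089.
Free chlorine required for 0.94 ppm HOCl: 0.94 / 0.4089 = 2.299 ppm.
FC to add: 2.299 − 0.4 = 1.899 mg/L as Cl₂.
Cl₂ equivalent: 1.899 mg/L × 678,000 L = 1287 g.
Product at 55.2% available Cl: 1287 / 0.552 = 2332 g.

2.33 kg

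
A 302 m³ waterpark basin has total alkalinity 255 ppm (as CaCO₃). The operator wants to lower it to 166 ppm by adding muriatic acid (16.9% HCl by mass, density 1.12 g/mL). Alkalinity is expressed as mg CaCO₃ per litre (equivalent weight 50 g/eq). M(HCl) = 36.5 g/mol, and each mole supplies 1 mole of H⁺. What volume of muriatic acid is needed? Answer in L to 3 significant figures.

104 L

Volume: 302 m³ = 302,000 L.
Alkalinity to neutralize: (255 − 166) = 89 mg/L as CaCO₃ × 302,000 L = 26,880 g as CaCO₃.
Equivalents of H⁺ required: 26,880 ÷ 50 g/eq = 537.6 eq = 537.6 mol HCl.
Mass of HCl: 537.6 × 36.5 = 19,620 g.
Mass of 16.9% solution: 19,620 / 0.169 = 116,100 g.
Volume: 116,100 g ÷ 1.12 g/mL = 103,700 mL.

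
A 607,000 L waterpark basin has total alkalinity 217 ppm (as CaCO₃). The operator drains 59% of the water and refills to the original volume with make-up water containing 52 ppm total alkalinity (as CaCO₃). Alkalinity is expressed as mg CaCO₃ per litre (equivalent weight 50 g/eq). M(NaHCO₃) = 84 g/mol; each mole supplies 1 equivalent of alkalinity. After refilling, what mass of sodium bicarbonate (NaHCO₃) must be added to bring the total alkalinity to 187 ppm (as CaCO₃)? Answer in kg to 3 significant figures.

After draining 59% and refilling: 217 × 0.41 + 52 × 0.59 = 119.65 ppm.
Deficit to target: 187 − 119.65 = 67.35 mg/L.
As CaCO₃: 67.35 mg/L × 607,000 L = 40,880 g; ÷ 50 g/eq ÷ 1 = 817.6 mol NaHCO₃.
Mass: 817.6 × 84 = 68,680 g.

68.7 kg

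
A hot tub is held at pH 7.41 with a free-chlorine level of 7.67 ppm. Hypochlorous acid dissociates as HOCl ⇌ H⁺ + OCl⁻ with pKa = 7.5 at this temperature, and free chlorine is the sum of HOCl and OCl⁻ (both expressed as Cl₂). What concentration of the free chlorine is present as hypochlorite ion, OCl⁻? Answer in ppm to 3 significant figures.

[OCl⁻]/[HOCl] = 10^(pH − pKa) = 10^(7.41 − 7.5) = 10^-0.09 = 0.8128.
Fraction as HOCl = 1 / (1 + 0.8128) = 0.5516.
OCl⁻ = (1 − 0.5516) × 7.67 ppm = 3.439 ppm.

3.44 ppm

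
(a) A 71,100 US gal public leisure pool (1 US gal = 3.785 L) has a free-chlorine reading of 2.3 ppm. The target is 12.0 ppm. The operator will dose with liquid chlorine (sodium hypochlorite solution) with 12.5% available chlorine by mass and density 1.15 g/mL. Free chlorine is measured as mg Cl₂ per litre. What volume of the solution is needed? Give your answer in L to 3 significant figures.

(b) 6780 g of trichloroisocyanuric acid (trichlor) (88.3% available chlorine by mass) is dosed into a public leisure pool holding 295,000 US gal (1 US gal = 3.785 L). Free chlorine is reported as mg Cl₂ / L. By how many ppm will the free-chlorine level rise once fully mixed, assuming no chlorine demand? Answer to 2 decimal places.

(a) 18.2 L; (b) 5.36 ppm

(a) Volume: 71,100 US gal × 3.785 L/gal = 269,114 L.
(a) Chlorine deficit: 12.0 − 2.3 = 9.7 ppm = 9.7 mg/L as Cl₂.
(a) Cl₂ equivalent needed: 9.7 mg/L × 269,114 L = 2,610,000 mg = 2610 g.
(a) Product at 12.5% available chlorine: 2610 / 0.125 = 20,880 g.
(a) Volume at density 1.15 g/mL: 20,880 g ÷ 1.15 g/mL = 18,160 mL.

(b) Volume: 295,000 US gal × 3.785 L/gal = 1,116,575 L.
(b) Available chlorine delivered: 6780 g × 0.883 = 5987 g as Cl₂.
(b) Concentration rise: 5987 g / 1,116,575 L = 5.362 mg/L = 5.36 ppm.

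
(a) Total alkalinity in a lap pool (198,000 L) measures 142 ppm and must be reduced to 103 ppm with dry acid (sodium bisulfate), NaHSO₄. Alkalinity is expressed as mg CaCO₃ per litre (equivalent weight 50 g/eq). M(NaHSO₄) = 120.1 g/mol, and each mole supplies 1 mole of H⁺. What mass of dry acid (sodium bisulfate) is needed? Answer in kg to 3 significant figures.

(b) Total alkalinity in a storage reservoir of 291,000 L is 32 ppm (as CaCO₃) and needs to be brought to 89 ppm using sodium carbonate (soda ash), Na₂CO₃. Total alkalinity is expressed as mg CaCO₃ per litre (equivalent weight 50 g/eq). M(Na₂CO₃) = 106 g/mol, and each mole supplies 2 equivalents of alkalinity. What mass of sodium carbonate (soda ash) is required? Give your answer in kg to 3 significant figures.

(a) Alkalinity to neutralize: (142 − 103) = 39 mg/L as CaCO₃ × 198,000 L = 7722 g as CaCO₃.
(a) Equivalents of H⁺ required: 7722 ÷ 50 g/eq = 154.4 eq = 154.4 mol NaHSO₄.
(a) Mass of NaHSO₄: 154.4 × 120.1 = 18,550 g.

(b) Alkalinity to add: (89 − 32) = 57 mg/L as CaCO₃ × 291,000 L = 16,590 g as CaCO₃.
(b) Equivalents: 16,590 g ÷ 50 g/eq = 331.7 eq.
(b) Each mole of Na₂CO₃ supplies 2 eq, so 331.7 / 2 = 165.9 mol.
(b) Mass: 165.9 mol × 106 g/mol = 17,580 g.

(a) 18.5 kg; (b) 17.6 kg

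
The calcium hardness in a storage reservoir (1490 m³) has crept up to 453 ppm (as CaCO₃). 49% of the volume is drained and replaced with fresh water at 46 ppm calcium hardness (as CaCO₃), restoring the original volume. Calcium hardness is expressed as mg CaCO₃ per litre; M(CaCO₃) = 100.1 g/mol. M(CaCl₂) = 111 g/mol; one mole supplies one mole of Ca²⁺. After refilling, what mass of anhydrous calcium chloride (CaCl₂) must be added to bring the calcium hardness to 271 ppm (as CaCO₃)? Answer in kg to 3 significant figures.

Volume: 1490 m³ = 1,490,000 L.
After draining 49% and refilling: 453 × 0.51 + 46 × 0.49 = 253.57 ppm.
Deficit to target: 271 − 253.57 = 17.43 mg/L.
As CaCO₃: 17.43 mg/L × 1,490,000 L = 25,970 g; ÷ 100.1 = 259.4 mol Ca²⁺.
Mass: 259.4 × 111 = 28,800 g.

28.8 kg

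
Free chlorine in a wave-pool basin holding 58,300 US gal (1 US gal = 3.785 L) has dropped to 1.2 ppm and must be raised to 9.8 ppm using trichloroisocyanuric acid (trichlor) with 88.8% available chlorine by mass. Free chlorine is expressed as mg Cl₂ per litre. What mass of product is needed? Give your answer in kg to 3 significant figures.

Volume: 58,300 US gal × 3.785 L/gal = 220,666 L.
Chlorine deficit: 9.8 − 1.2 = 8.6 ppm = 8.6 mg/L as Cl₂.
Cl₂ equivalent needed: 8.6 mg/L × 220,666 L = 1,898,000 mg = 1898 g.
Product at 88.8% available chlorine: 1898 / 0.888 = 2137 g.

2.14 kg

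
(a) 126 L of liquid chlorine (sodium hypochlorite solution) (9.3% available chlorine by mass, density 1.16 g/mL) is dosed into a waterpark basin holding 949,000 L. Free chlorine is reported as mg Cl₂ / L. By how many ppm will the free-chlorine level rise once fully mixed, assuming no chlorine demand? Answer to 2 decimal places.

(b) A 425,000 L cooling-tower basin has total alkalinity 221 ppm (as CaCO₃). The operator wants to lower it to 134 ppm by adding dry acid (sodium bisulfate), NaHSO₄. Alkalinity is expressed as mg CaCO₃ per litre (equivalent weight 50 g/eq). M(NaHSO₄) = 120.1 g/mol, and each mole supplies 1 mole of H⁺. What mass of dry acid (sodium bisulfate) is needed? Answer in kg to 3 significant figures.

(a) 14.32 ppm; (b) 88.8 kg

(a) Mass of solution: 126 L × 1000 mL/L × 1.16 g/mL = 146,200 g.
(a) Available chlorine delivered: 146,200 g × 0.093 = 13,590 g as Cl₂.
(a) Concentration rise: 13,590 g / 949,000 L = 14.32 mg/L = 14.32 ppm.

(b) Alkalinity to neutralize: (221 − 134) = 87 mg/L as CaCO₃ × 425,000 L = 36,980 g as CaCO₃.
(b) Equivalents of H⁺ required: 36,980 ÷ 50 g/eq = 739.5 eq = 739.5 mol NaHSO₄.
(b) Mass of NaHSO₄: 739.5 × 120.1 = 88,810 g.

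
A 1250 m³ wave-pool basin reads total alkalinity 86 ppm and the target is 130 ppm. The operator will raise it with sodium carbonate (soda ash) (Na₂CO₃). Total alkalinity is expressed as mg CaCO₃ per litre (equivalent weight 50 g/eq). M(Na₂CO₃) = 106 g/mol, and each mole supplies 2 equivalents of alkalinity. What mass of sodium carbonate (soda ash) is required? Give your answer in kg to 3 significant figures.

Volume: 1250 m³ = 1,250,000 L.
Alkalinity to add: (130 − 86) = 44 mg/L as CaCO₃ × 1,250,000 L = 55,000 g as CaCO₃.
Equivalents: 55,000 g ÷ 50 g/eq = 1100 eq.
Each mole of Na₂CO₃ supplies 2 eq, so 1100 / 2 = 550 mol.
Mass: 550 mol × 106 g/mol = 58,300 g.

58.3 kg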